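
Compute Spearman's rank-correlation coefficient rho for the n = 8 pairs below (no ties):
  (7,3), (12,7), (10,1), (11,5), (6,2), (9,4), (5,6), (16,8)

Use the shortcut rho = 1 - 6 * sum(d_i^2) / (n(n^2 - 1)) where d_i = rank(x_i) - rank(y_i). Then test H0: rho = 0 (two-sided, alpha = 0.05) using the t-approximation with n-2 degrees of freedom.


Step 1: Rank x and y separately (midranks; no ties here).
rank(x): 7->3, 12->7, 10->5, 11->6, 6->2, 9->4, 5->1, 16->8
rank(y): 3->3, 7->7, 1->1, 5->5, 2->2, 4->4, 6->6, 8->8
Step 2: d_i = R_x(i) - R_y(i); compute d_i^2.
  (3-3)^2=0, (7-7)^2=0, (5-1)^2=16, (6-5)^2=1, (2-2)^2=0, (4-4)^2=0, (1-6)^2=25, (8-8)^2=0
sum(d^2) = 42.
Step 3: rho = 1 - 6*42 / (8*(8^2 - 1)) = 1 - 252/504 = 0.500000.
Step 4: Under H0, t = rho * sqrt((n-2)/(1-rho^2)) = 1.4142 ~ t(6).
Step 5: Two-sided p-value from the t-distribution with 6 df = 0.207031.
Step 6: alpha = 0.05. fail to reject H0.

rho = 0.5000, p = 0.207031, fail to reject H0 at alpha = 0.05.


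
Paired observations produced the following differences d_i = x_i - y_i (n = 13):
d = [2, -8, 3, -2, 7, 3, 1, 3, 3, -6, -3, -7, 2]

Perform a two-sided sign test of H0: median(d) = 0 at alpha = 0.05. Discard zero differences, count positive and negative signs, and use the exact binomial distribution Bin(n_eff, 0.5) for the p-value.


Step 1: Discard zero differences. Original n = 13; n_eff = number of nonzero differences = 13.
Nonzero differences (with sign): +2, -8, +3, -2, +7, +3, +1, +3, +3, -6, -3, -7, +2
Step 2: Count signs: positive = 8, negative = 5.
Step 3: Under H0: P(positive) = 0.5, so the number of positives S ~ Bin(13, 0.5).
Step 4: Two-sided exact p-value = sum of Bin(13,0.5) probabilities at or below the observed probability = 0.581055.
Step 5: alpha = 0.05. fail to reject H0.

n_eff = 13, pos = 8, neg = 5, p = 0.581055, fail to reject H0.


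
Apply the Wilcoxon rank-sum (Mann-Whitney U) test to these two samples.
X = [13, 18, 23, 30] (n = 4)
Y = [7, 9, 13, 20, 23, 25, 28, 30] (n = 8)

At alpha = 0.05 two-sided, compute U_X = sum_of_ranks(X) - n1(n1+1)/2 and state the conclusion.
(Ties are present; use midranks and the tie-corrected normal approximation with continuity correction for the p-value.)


Step 1: Combine and sort all 12 observations; assign midranks.
sorted (value, group): (7,Y), (9,Y), (13,X), (13,Y), (18,X), (20,Y), (23,X), (23,Y), (25,Y), (28,Y), (30,X), (30,Y)
ranks: 7->1, 9->2, 13->3.5, 13->3.5, 18->5, 20->6, 23->7.5, 23->7.5, 25->9, 28->10, 30->11.5, 30->11.5
Step 2: Rank sum for X: R1 = 3.5 + 5 + 7.5 + 11.5 = 27.5.
Step 3: U_X = R1 - n1(n1+1)/2 = 27.5 - 4*5/2 = 27.5 - 10 = 17.5.
       U_Y = n1*n2 - U_X = 32 - 17.5 = 14.5.
Step 4: Ties are present, so use the tie-corrected normal approximation (with continuity correction) for the p-value.
Step 5: p-value = 0.864429; compare to alpha = 0.05. fail to reject H0.

U_X = 17.5, p = 0.864429, fail to reject H0 at alpha = 0.05.


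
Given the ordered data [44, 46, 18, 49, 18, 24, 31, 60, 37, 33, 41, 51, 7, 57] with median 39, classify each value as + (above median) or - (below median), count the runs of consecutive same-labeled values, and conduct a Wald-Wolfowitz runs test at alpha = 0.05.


Step 1: Compute median = 39; label A = above, B = below.
Labels in order: AABABBBABBAABA  (n_A = 7, n_B = 7)
Step 2: Count runs R = 9.
Step 3: Under H0 (random ordering), E[R] = 2*n_A*n_B/(n_A+n_B) + 1 = 2*7*7/14 + 1 = 8.0000.
        Var[R] = 2*n_A*n_B*(2*n_A*n_B - n_A - n_B) / ((n_A+n_B)^2 * (n_A+n_B-1)) = 8232/2548 = 3.2308.
        SD[R] = 1.7974.
Step 4: Continuity-corrected z = (R - 0.5 - E[R]) / SD[R] = (9 - 0.5 - 8.0000) / 1.7974 = 0.2782.
Step 5: Two-sided p-value via normal approximation = 2*(1 - Phi(|z|)) = 0.780879.
Step 6: alpha = 0.05. fail to reject H0.

R = 9, z = 0.2782, p = 0.780879, fail to reject H0.


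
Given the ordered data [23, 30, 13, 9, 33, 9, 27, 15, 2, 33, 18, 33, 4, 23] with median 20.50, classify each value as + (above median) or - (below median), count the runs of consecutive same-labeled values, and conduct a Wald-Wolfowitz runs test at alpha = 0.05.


Step 1: Compute median = 20.50; label A = above, B = below.
Labels in order: AABBABABBABABA  (n_A = 7, n_B = 7)
Step 2: Count runs R = 11.
Step 3: Under H0 (random ordering), E[R] = 2*n_A*n_B/(n_A+n_B) + 1 = 2*7*7/14 + 1 = 8.0000.
        Var[R] = 2*n_A*n_B*(2*n_A*n_B - n_A - n_B) / ((n_A+n_B)^2 * (n_A+n_B-1)) = 8232/2548 = 3.2308.
        SD[R] = 1.7974.
Step 4: Continuity-corrected z = (R - 0.5 - E[R]) / SD[R] = (11 - 0.5 - 8.0000) / 1.7974 = 1.3909.
Step 5: Two-sided p-value via normal approximation = 2*(1 - Phi(|z|)) = 0.164264.
Step 6: alpha = 0.05. fail to reject H0.

R = 11, z = 1.3909, p = 0.164264, fail to reject H0.


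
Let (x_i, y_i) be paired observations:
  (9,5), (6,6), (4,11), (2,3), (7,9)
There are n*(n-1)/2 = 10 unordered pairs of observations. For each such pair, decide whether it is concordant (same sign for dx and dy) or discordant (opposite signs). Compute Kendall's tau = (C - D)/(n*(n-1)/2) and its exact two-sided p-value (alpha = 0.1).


Step 1: Enumerate the 10 unordered pairs (i,j) with i<j and classify each by sign(x_j-x_i) * sign(y_j-y_i).
  (1,2):dx=-3,dy=+1->D; (1,3):dx=-5,dy=+6->D; (1,4):dx=-7,dy=-2->C; (1,5):dx=-2,dy=+4->D
  (2,3):dx=-2,dy=+5->D; (2,4):dx=-4,dy=-3->C; (2,5):dx=+1,dy=+3->C; (3,4):dx=-2,dy=-8->C
  (3,5):dx=+3,dy=-2->D; (4,5):dx=+5,dy=+6->C
Step 2: C = 5, D = 5, total pairs = 10.
Step 3: tau = (C - D)/(n(n-1)/2) = (5 - 5)/10 = 0.000000.
Step 4: Exact two-sided p-value (enumerate n! = 120 permutations of y under H0): p = 1.000000.
Step 5: alpha = 0.1. fail to reject H0.

tau_b = 0.0000 (C=5, D=5), p = 1.000000, fail to reject H0.


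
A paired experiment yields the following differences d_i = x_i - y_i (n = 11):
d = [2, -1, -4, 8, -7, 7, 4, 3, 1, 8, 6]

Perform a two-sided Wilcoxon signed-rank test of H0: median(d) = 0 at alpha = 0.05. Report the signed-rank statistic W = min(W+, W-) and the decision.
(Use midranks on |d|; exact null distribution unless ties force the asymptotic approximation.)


Step 1: Drop any zero differences (none here) and take |d_i|.
|d| = [2, 1, 4, 8, 7, 7, 4, 3, 1, 8, 6]
Step 2: Midrank |d_i| (ties get averaged ranks).
ranks: |2|->3, |1|->1.5, |4|->5.5, |8|->10.5, |7|->8.5, |7|->8.5, |4|->5.5, |3|->4, |1|->1.5, |8|->10.5, |6|->7
Step 3: Attach original signs; sum ranks with positive sign and with negative sign.
W+ = 3 + 10.5 + 8.5 + 5.5 + 4 + 1.5 + 10.5 + 7 = 50.5
W- = 1.5 + 5.5 + 8.5 = 15.5
(Check: W+ + W- = 66 should equal n(n+1)/2 = 66.)
Step 4: Test statistic W = min(W+, W-) = 15.5.
Step 5: Ties in |d|, so use the tie-corrected normal approximation.
        E[W] = n(n+1)/4 = 11*12/4 = 33.
        Tie groups: |d|=1 (t=2), |d|=4 (t=2), |d|=7 (t=2), |d|=8 (t=2); sum(t^3 - t) = 24.
        Var[W] = n(n+1)(2n+1)/24 - sum(t^3-t)/48 = 3036/24 - 24/48 = 126.
        z = (W - E[W]) / sqrt(Var[W]) = (15.5 - 33) / 11.2250 = -1.5590.
        Two-sided p = 2*Phi(z) = 0.118991.
Step 6: alpha = 0.05. fail to reject H0.

W+ = 50.5, W- = 15.5, W = min = 15.5, p = 0.118991, fail to reject H0.


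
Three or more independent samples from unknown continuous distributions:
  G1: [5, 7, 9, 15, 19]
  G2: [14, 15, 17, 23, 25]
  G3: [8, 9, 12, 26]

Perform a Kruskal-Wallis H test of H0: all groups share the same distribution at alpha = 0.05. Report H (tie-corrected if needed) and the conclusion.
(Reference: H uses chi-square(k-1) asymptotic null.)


Step 1: Combine all N = 14 observations and assign midranks.
sorted (value, group, rank): (5,G1,1), (7,G1,2), (8,G3,3), (9,G1,4.5), (9,G3,4.5), (12,G3,6), (14,G2,7), (15,G1,8.5), (15,G2,8.5), (17,G2,10), (19,G1,11), (23,G2,12), (25,G2,13), (26,G3,14)
Step 2: Sum ranks within each group.
R_1 = 27 (n_1 = 5)
R_2 = 50.5 (n_2 = 5)
R_3 = 27.5 (n_3 = 4)
Step 3: H = 12/(N(N+1)) * sum(R_i^2/n_i) - 3(N+1)
     = 12/(14*15) * (27^2/5 + 50.5^2/5 + 27.5^2/4) - 3*15
     = 0.057143 * 844.913 - 45
     = 3.280714.
Step 4: Ties present; correction factor C = 1 - 12/(14^3 - 14) = 0.995604. Corrected H = 3.280714 / 0.995604 = 3.295199.
Step 5: Under H0, H ~ chi^2(2); p-value = 0.192512.
Step 6: alpha = 0.05. fail to reject H0.

H = 3.2952, df = 2, p = 0.192512, fail to reject H0.


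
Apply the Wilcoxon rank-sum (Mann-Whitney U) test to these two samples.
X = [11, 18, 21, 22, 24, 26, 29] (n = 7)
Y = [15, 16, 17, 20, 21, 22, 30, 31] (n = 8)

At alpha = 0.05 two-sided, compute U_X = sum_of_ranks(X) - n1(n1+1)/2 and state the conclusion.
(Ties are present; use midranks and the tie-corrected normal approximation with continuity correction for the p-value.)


Step 1: Combine and sort all 15 observations; assign midranks.
sorted (value, group): (11,X), (15,Y), (16,Y), (17,Y), (18,X), (20,Y), (21,X), (21,Y), (22,X), (22,Y), (24,X), (26,X), (29,X), (30,Y), (31,Y)
ranks: 11->1, 15->2, 16->3, 17->4, 18->5, 20->6, 21->7.5, 21->7.5, 22->9.5, 22->9.5, 24->11, 26->12, 29->13, 30->14, 31->15
Step 2: Rank sum for X: R1 = 1 + 5 + 7.5 + 9.5 + 11 + 12 + 13 = 59.
Step 3: U_X = R1 - n1(n1+1)/2 = 59 - 7*8/2 = 59 - 28 = 31.
       U_Y = n1*n2 - U_X = 56 - 31 = 25.
Step 4: Ties are present, so use the tie-corrected normal approximation (with continuity correction) for the p-value.
Step 5: p-value = 0.771941; compare to alpha = 0.05. fail to reject H0.

U_X = 31, p = 0.771941, fail to reject H0 at alpha = 0.05.


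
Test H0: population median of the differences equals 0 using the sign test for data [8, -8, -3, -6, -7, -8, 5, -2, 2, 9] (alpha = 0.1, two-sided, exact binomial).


Step 1: Discard zero differences. Original n = 10; n_eff = number of nonzero differences = 10.
Nonzero differences (with sign): +8, -8, -3, -6, -7, -8, +5, -2, +2, +9
Step 2: Count signs: positive = 4, negative = 6.
Step 3: Under H0: P(positive) = 0.5, so the number of positives S ~ Bin(10, 0.5).
Step 4: Two-sided exact p-value = sum of Bin(10,0.5) probabilities at or below the observed probability = 0.753906.
Step 5: alpha = 0.1. fail to reject H0.

n_eff = 10, pos = 4, neg = 6, p = 0.753906, fail to reject H0.


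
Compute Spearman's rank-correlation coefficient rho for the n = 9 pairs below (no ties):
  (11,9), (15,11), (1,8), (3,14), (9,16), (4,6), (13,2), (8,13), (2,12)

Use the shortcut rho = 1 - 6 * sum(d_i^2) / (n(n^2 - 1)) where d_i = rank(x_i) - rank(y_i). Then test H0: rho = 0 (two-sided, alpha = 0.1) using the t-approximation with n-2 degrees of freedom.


Step 1: Rank x and y separately (midranks; no ties here).
rank(x): 11->7, 15->9, 1->1, 3->3, 9->6, 4->4, 13->8, 8->5, 2->2
rank(y): 9->4, 11->5, 8->3, 14->8, 16->9, 6->2, 2->1, 13->7, 12->6
Step 2: d_i = R_x(i) - R_y(i); compute d_i^2.
  (7-4)^2=9, (9-5)^2=16, (1-3)^2=4, (3-8)^2=25, (6-9)^2=9, (4-2)^2=4, (8-1)^2=49, (5-7)^2=4, (2-6)^2=16
sum(d^2) = 136.
Step 3: rho = 1 - 6*136 / (9*(9^2 - 1)) = 1 - 816/720 = -0.133333.
Step 4: Under H0, t = rho * sqrt((n-2)/(1-rho^2)) = -0.3559 ~ t(7).
Step 5: Two-sided p-value from the t-distribution with 7 df = 0.732368.
Step 6: alpha = 0.1. fail to reject H0.

rho = -0.1333, p = 0.732368, fail to reject H0 at alpha = 0.1.


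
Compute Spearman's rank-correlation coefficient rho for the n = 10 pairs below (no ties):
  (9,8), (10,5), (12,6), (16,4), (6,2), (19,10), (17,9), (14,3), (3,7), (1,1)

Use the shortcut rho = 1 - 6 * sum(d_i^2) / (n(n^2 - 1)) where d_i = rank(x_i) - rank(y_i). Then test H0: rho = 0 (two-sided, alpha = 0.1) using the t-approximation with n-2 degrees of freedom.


Step 1: Rank x and y separately (midranks; no ties here).
rank(x): 9->4, 10->5, 12->6, 16->8, 6->3, 19->10, 17->9, 14->7, 3->2, 1->1
rank(y): 8->8, 5->5, 6->6, 4->4, 2->2, 10->10, 9->9, 3->3, 7->7, 1->1
Step 2: d_i = R_x(i) - R_y(i); compute d_i^2.
  (4-8)^2=16, (5-5)^2=0, (6-6)^2=0, (8-4)^2=16, (3-2)^2=1, (10-10)^2=0, (9-9)^2=0, (7-3)^2=16, (2-7)^2=25, (1-1)^2=0
sum(d^2) = 74.
Step 3: rho = 1 - 6*74 / (10*(10^2 - 1)) = 1 - 444/990 = 0.551515.
Step 4: Under H0, t = rho * sqrt((n-2)/(1-rho^2)) = 1.8700 ~ t(8).
Step 5: Two-sided p-value from the t-distribution with 8 df = 0.098401.
Step 6: alpha = 0.1. reject H0.

rho = 0.5515, p = 0.098401, reject H0 at alpha = 0.1.


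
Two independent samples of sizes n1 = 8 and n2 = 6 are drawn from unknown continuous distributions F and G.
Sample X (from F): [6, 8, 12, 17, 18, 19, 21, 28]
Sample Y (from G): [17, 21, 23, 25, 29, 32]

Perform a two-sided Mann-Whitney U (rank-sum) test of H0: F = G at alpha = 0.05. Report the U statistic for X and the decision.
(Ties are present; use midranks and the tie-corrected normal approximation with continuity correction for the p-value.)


Step 1: Combine and sort all 14 observations; assign midranks.
sorted (value, group): (6,X), (8,X), (12,X), (17,X), (17,Y), (18,X), (19,X), (21,X), (21,Y), (23,Y), (25,Y), (28,X), (29,Y), (32,Y)
ranks: 6->1, 8->2, 12->3, 17->4.5, 17->4.5, 18->6, 19->7, 21->8.5, 21->8.5, 23->10, 25->11, 28->12, 29->13, 32->14
Step 2: Rank sum for X: R1 = 1 + 2 + 3 + 4.5 + 6 + 7 + 8.5 + 12 = 44.
Step 3: U_X = R1 - n1(n1+1)/2 = 44 - 8*9/2 = 44 - 36 = 8.
       U_Y = n1*n2 - U_X = 48 - 8 = 40.
Step 4: Ties are present, so use the tie-corrected normal approximation (with continuity correction) for the p-value.
Step 5: p-value = 0.044915; compare to alpha = 0.05. reject H0.

U_X = 8, p = 0.044915, reject H0 at alpha = 0.05.


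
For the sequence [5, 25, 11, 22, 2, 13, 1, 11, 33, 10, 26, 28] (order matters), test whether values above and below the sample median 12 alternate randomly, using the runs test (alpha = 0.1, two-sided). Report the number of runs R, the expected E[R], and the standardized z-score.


Step 1: Compute median = 12; label A = above, B = below.
Labels in order: BABABABBABAA  (n_A = 6, n_B = 6)
Step 2: Count runs R = 10.
Step 3: Under H0 (random ordering), E[R] = 2*n_A*n_B/(n_A+n_B) + 1 = 2*6*6/12 + 1 = 7.0000.
        Var[R] = 2*n_A*n_B*(2*n_A*n_B - n_A - n_B) / ((n_A+n_B)^2 * (n_A+n_B-1)) = 4320/1584 = 2.7273.
        SD[R] = 1.6514.
Step 4: Continuity-corrected z = (R - 0.5 - E[R]) / SD[R] = (10 - 0.5 - 7.0000) / 1.6514 = 1.5138.
Step 5: Two-sided p-value via normal approximation = 2*(1 - Phi(|z|)) = 0.130070.
Step 6: alpha = 0.1. fail to reject H0.

R = 10, z = 1.5138, p = 0.130070, fail to reject H0.


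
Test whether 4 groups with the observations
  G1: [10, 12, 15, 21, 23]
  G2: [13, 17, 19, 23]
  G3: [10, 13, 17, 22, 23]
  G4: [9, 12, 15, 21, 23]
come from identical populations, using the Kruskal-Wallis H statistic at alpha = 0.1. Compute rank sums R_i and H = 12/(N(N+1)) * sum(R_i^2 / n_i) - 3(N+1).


Step 1: Combine all N = 19 observations and assign midranks.
sorted (value, group, rank): (9,G4,1), (10,G1,2.5), (10,G3,2.5), (12,G1,4.5), (12,G4,4.5), (13,G2,6.5), (13,G3,6.5), (15,G1,8.5), (15,G4,8.5), (17,G2,10.5), (17,G3,10.5), (19,G2,12), (21,G1,13.5), (21,G4,13.5), (22,G3,15), (23,G1,17.5), (23,G2,17.5), (23,G3,17.5), (23,G4,17.5)
Step 2: Sum ranks within each group.
R_1 = 46.5 (n_1 = 5)
R_2 = 46.5 (n_2 = 4)
R_3 = 52 (n_3 = 5)
R_4 = 45 (n_4 = 5)
Step 3: H = 12/(N(N+1)) * sum(R_i^2/n_i) - 3(N+1)
     = 12/(19*20) * (46.5^2/5 + 46.5^2/4 + 52^2/5 + 45^2/5) - 3*20
     = 0.031579 * 1918.81 - 60
     = 0.594079.
Step 4: Ties present; correction factor C = 1 - 96/(19^3 - 19) = 0.985965. Corrected H = 0.594079 / 0.985965 = 0.602536.
Step 5: Under H0, H ~ chi^2(3); p-value = 0.895852.
Step 6: alpha = 0.1. fail to reject H0.

H = 0.6025, df = 3, p = 0.895852, fail to reject H0.


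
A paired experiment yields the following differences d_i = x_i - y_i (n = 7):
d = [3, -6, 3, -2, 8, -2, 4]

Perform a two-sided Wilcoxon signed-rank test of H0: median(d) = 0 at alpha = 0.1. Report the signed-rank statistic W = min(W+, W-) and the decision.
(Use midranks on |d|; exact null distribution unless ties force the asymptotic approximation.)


Step 1: Drop any zero differences (none here) and take |d_i|.
|d| = [3, 6, 3, 2, 8, 2, 4]
Step 2: Midrank |d_i| (ties get averaged ranks).
ranks: |3|->3.5, |6|->6, |3|->3.5, |2|->1.5, |8|->7, |2|->1.5, |4|->5
Step 3: Attach original signs; sum ranks with positive sign and with negative sign.
W+ = 3.5 + 3.5 + 7 + 5 = 19
W- = 6 + 1.5 + 1.5 = 9
(Check: W+ + W- = 28 should equal n(n+1)/2 = 28.)
Step 4: Test statistic W = min(W+, W-) = 9.
Step 5: Ties in |d|, so use the tie-corrected normal approximation.
        E[W] = n(n+1)/4 = 7*8/4 = 14.
        Tie groups: |d|=2 (t=2), |d|=3 (t=2); sum(t^3 - t) = 12.
        Var[W] = n(n+1)(2n+1)/24 - sum(t^3-t)/48 = 840/24 - 12/48 = 34.75.
        z = (W - E[W]) / sqrt(Var[W]) = (9 - 14) / 5.8949 = -0.8482.
        Two-sided p = 2*Phi(z) = 0.396333.
Step 6: alpha = 0.1. fail to reject H0.

W+ = 19, W- = 9, W = min = 9, p = 0.396333, fail to reject H0.


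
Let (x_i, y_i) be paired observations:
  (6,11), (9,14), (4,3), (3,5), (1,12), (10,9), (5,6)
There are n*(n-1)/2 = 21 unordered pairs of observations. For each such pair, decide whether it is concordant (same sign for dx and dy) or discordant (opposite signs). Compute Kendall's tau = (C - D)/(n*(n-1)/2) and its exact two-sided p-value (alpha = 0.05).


Step 1: Enumerate the 21 unordered pairs (i,j) with i<j and classify each by sign(x_j-x_i) * sign(y_j-y_i).
  (1,2):dx=+3,dy=+3->C; (1,3):dx=-2,dy=-8->C; (1,4):dx=-3,dy=-6->C; (1,5):dx=-5,dy=+1->D
  (1,6):dx=+4,dy=-2->D; (1,7):dx=-1,dy=-5->C; (2,3):dx=-5,dy=-11->C; (2,4):dx=-6,dy=-9->C
  (2,5):dx=-8,dy=-2->C; (2,6):dx=+1,dy=-5->D; (2,7):dx=-4,dy=-8->C; (3,4):dx=-1,dy=+2->D
  (3,5):dx=-3,dy=+9->D; (3,6):dx=+6,dy=+6->C; (3,7):dx=+1,dy=+3->C; (4,5):dx=-2,dy=+7->D
  (4,6):dx=+7,dy=+4->C; (4,7):dx=+2,dy=+1->C; (5,6):dx=+9,dy=-3->D; (5,7):dx=+4,dy=-6->D
  (6,7):dx=-5,dy=-3->C
Step 2: C = 13, D = 8, total pairs = 21.
Step 3: tau = (C - D)/(n(n-1)/2) = (13 - 8)/21 = 0.238095.
Step 4: Exact two-sided p-value (enumerate n! = 5040 permutations of y under H0): p = 0.561905.
Step 5: alpha = 0.05. fail to reject H0.

tau_b = 0.2381 (C=13, D=8), p = 0.561905, fail to reject H0.


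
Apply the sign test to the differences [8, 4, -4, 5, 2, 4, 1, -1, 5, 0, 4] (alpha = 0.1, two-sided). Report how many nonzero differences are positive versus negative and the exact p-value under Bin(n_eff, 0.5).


Step 1: Discard zero differences. Original n = 11; n_eff = number of nonzero differences = 10.
Nonzero differences (with sign): +8, +4, -4, +5, +2, +4, +1, -1, +5, +4
Step 2: Count signs: positive = 8, negative = 2.
Step 3: Under H0: P(positive) = 0.5, so the number of positives S ~ Bin(10, 0.5).
Step 4: Two-sided exact p-value = sum of Bin(10,0.5) probabilities at or below the observed probability = 0.109375.
Step 5: alpha = 0.1. fail to reject H0.

n_eff = 10, pos = 8, neg = 2, p = 0.109375, fail to reject H0.


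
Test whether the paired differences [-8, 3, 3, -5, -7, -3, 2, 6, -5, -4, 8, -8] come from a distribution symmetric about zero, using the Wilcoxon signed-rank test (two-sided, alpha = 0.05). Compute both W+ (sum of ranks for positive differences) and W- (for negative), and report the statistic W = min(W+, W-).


Step 1: Drop any zero differences (none here) and take |d_i|.
|d| = [8, 3, 3, 5, 7, 3, 2, 6, 5, 4, 8, 8]
Step 2: Midrank |d_i| (ties get averaged ranks).
ranks: |8|->11, |3|->3, |3|->3, |5|->6.5, |7|->9, |3|->3, |2|->1, |6|->8, |5|->6.5, |4|->5, |8|->11, |8|->11
Step 3: Attach original signs; sum ranks with positive sign and with negative sign.
W+ = 3 + 3 + 1 + 8 + 11 = 26
W- = 11 + 6.5 + 9 + 3 + 6.5 + 5 + 11 = 52
(Check: W+ + W- = 78 should equal n(n+1)/2 = 78.)
Step 4: Test statistic W = min(W+, W-) = 26.
Step 5: Ties in |d|, so use the tie-corrected normal approximation.
        E[W] = n(n+1)/4 = 12*13/4 = 39.
        Tie groups: |d|=3 (t=3), |d|=5 (t=2), |d|=8 (t=3); sum(t^3 - t) = 54.
        Var[W] = n(n+1)(2n+1)/24 - sum(t^3-t)/48 = 3900/24 - 54/48 = 161.375.
        z = (W - E[W]) / sqrt(Var[W]) = (26 - 39) / 12.7033 = -1.0234.
        Two-sided p = 2*Phi(z) = 0.306141.
Step 6: alpha = 0.05. fail to reject H0.

W+ = 26, W- = 52, W = min = 26, p = 0.306141, fail to reject H0.


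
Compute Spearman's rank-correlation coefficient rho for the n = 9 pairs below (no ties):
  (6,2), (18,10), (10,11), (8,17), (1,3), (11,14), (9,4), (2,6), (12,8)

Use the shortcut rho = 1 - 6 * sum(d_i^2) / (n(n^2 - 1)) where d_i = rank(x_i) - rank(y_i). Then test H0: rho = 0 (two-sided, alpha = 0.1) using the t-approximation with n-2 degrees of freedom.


Step 1: Rank x and y separately (midranks; no ties here).
rank(x): 6->3, 18->9, 10->6, 8->4, 1->1, 11->7, 9->5, 2->2, 12->8
rank(y): 2->1, 10->6, 11->7, 17->9, 3->2, 14->8, 4->3, 6->4, 8->5
Step 2: d_i = R_x(i) - R_y(i); compute d_i^2.
  (3-1)^2=4, (9-6)^2=9, (6-7)^2=1, (4-9)^2=25, (1-2)^2=1, (7-8)^2=1, (5-3)^2=4, (2-4)^2=4, (8-5)^2=9
sum(d^2) = 58.
Step 3: rho = 1 - 6*58 / (9*(9^2 - 1)) = 1 - 348/720 = 0.516667.
Step 4: Under H0, t = rho * sqrt((n-2)/(1-rho^2)) = 1.5966 ~ t(7).
Step 5: Two-sided p-value from the t-distribution with 7 df = 0.154390.
Step 6: alpha = 0.1. fail to reject H0.

rho = 0.5167, p = 0.154390, fail to reject H0 at alpha = 0.1.


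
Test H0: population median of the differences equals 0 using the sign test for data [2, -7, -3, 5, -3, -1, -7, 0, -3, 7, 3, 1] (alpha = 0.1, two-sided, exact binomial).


Step 1: Discard zero differences. Original n = 12; n_eff = number of nonzero differences = 11.
Nonzero differences (with sign): +2, -7, -3, +5, -3, -1, -7, -3, +7, +3, +1
Step 2: Count signs: positive = 5, negative = 6.
Step 3: Under H0: P(positive) = 0.5, so the number of positives S ~ Bin(11, 0.5).
Step 4: Two-sided exact p-value = sum of Bin(11,0.5) probabilities at or below the observed probability = 1.000000.
Step 5: alpha = 0.1. fail to reject H0.

n_eff = 11, pos = 5, neg = 6, p = 1.000000, fail to reject H0.


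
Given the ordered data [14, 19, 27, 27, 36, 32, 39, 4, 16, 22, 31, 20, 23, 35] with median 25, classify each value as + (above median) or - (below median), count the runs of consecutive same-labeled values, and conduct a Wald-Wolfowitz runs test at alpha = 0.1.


Step 1: Compute median = 25; label A = above, B = below.
Labels in order: BBAAAAABBBABBA  (n_A = 7, n_B = 7)
Step 2: Count runs R = 6.
Step 3: Under H0 (random ordering), E[R] = 2*n_A*n_B/(n_A+n_B) + 1 = 2*7*7/14 + 1 = 8.0000.
        Var[R] = 2*n_A*n_B*(2*n_A*n_B - n_A - n_B) / ((n_A+n_B)^2 * (n_A+n_B-1)) = 8232/2548 = 3.2308.
        SD[R] = 1.7974.
Step 4: Continuity-corrected z = (R + 0.5 - E[R]) / SD[R] = (6 + 0.5 - 8.0000) / 1.7974 = -0.8345.
Step 5: Two-sided p-value via normal approximation = 2*(1 - Phi(|z|)) = 0.403986.
Step 6: alpha = 0.1. fail to reject H0.

R = 6, z = -0.8345, p = 0.403986, fail to reject H0.


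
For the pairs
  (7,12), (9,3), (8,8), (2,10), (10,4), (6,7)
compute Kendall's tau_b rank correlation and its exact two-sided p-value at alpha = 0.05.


Step 1: Enumerate the 15 unordered pairs (i,j) with i<j and classify each by sign(x_j-x_i) * sign(y_j-y_i).
  (1,2):dx=+2,dy=-9->D; (1,3):dx=+1,dy=-4->D; (1,4):dx=-5,dy=-2->C; (1,5):dx=+3,dy=-8->D
  (1,6):dx=-1,dy=-5->C; (2,3):dx=-1,dy=+5->D; (2,4):dx=-7,dy=+7->D; (2,5):dx=+1,dy=+1->C
  (2,6):dx=-3,dy=+4->D; (3,4):dx=-6,dy=+2->D; (3,5):dx=+2,dy=-4->D; (3,6):dx=-2,dy=-1->C
  (4,5):dx=+8,dy=-6->D; (4,6):dx=+4,dy=-3->D; (5,6):dx=-4,dy=+3->D
Step 2: C = 4, D = 11, total pairs = 15.
Step 3: tau = (C - D)/(n(n-1)/2) = (4 - 11)/15 = -0.466667.
Step 4: Exact two-sided p-value (enumerate n! = 720 permutations of y under H0): p = 0.272222.
Step 5: alpha = 0.05. fail to reject H0.

tau_b = -0.4667 (C=4, D=11), p = 0.272222, fail to reject H0.


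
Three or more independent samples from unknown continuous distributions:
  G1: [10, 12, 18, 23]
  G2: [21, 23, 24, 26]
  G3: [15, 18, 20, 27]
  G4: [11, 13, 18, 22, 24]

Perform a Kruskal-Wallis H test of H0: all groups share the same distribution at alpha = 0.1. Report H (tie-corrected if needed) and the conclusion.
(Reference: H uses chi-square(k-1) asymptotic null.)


Step 1: Combine all N = 17 observations and assign midranks.
sorted (value, group, rank): (10,G1,1), (11,G4,2), (12,G1,3), (13,G4,4), (15,G3,5), (18,G1,7), (18,G3,7), (18,G4,7), (20,G3,9), (21,G2,10), (22,G4,11), (23,G1,12.5), (23,G2,12.5), (24,G2,14.5), (24,G4,14.5), (26,G2,16), (27,G3,17)
Step 2: Sum ranks within each group.
R_1 = 23.5 (n_1 = 4)
R_2 = 53 (n_2 = 4)
R_3 = 38 (n_3 = 4)
R_4 = 38.5 (n_4 = 5)
Step 3: H = 12/(N(N+1)) * sum(R_i^2/n_i) - 3(N+1)
     = 12/(17*18) * (23.5^2/4 + 53^2/4 + 38^2/4 + 38.5^2/5) - 3*18
     = 0.039216 * 1497.76 - 54
     = 4.735784.
Step 4: Ties present; correction factor C = 1 - 36/(17^3 - 17) = 0.992647. Corrected H = 4.735784 / 0.992647 = 4.770864.
Step 5: Under H0, H ~ chi^2(3); p-value = 0.189365.
Step 6: alpha = 0.1. fail to reject H0.

H = 4.7709, df = 3, p = 0.189365, fail to reject H0.


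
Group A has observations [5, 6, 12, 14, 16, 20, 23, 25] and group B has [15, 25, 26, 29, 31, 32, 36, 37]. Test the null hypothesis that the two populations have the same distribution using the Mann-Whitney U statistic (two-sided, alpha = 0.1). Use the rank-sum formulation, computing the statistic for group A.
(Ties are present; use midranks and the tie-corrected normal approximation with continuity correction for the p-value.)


Step 1: Combine and sort all 16 observations; assign midranks.
sorted (value, group): (5,X), (6,X), (12,X), (14,X), (15,Y), (16,X), (20,X), (23,X), (25,X), (25,Y), (26,Y), (29,Y), (31,Y), (32,Y), (36,Y), (37,Y)
ranks: 5->1, 6->2, 12->3, 14->4, 15->5, 16->6, 20->7, 23->8, 25->9.5, 25->9.5, 26->11, 29->12, 31->13, 32->14, 36->15, 37->16
Step 2: Rank sum for X: R1 = 1 + 2 + 3 + 4 + 6 + 7 + 8 + 9.5 = 40.5.
Step 3: U_X = R1 - n1(n1+1)/2 = 40.5 - 8*9/2 = 40.5 - 36 = 4.5.
       U_Y = n1*n2 - U_X = 64 - 4.5 = 59.5.
Step 4: Ties are present, so use the tie-corrected normal approximation (with continuity correction) for the p-value.
Step 5: p-value = 0.004545; compare to alpha = 0.1. reject H0.

U_X = 4.5, p = 0.004545, reject H0 at alpha = 0.1.


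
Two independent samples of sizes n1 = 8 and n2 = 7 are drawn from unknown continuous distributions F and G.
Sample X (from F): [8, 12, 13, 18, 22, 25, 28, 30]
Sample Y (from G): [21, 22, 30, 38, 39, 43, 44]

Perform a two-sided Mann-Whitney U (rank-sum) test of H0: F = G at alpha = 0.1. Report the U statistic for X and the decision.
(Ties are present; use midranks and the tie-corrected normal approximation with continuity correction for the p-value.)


Step 1: Combine and sort all 15 observations; assign midranks.
sorted (value, group): (8,X), (12,X), (13,X), (18,X), (21,Y), (22,X), (22,Y), (25,X), (28,X), (30,X), (30,Y), (38,Y), (39,Y), (43,Y), (44,Y)
ranks: 8->1, 12->2, 13->3, 18->4, 21->5, 22->6.5, 22->6.5, 25->8, 28->9, 30->10.5, 30->10.5, 38->12, 39->13, 43->14, 44->15
Step 2: Rank sum for X: R1 = 1 + 2 + 3 + 4 + 6.5 + 8 + 9 + 10.5 = 44.
Step 3: U_X = R1 - n1(n1+1)/2 = 44 - 8*9/2 = 44 - 36 = 8.
       U_Y = n1*n2 - U_X = 56 - 8 = 48.
Step 4: Ties are present, so use the tie-corrected normal approximation (with continuity correction) for the p-value.
Step 5: p-value = 0.023776; compare to alpha = 0.1. reject H0.

U_X = 8, p = 0.023776, reject H0 at alpha = 0.1.


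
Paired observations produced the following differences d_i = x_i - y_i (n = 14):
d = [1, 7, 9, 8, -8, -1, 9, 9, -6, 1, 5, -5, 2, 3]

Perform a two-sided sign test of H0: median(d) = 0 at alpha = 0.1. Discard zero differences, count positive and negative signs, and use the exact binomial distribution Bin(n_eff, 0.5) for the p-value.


Step 1: Discard zero differences. Original n = 14; n_eff = number of nonzero differences = 14.
Nonzero differences (with sign): +1, +7, +9, +8, -8, -1, +9, +9, -6, +1, +5, -5, +2, +3
Step 2: Count signs: positive = 10, negative = 4.
Step 3: Under H0: P(positive) = 0.5, so the number of positives S ~ Bin(14, 0.5).
Step 4: Two-sided exact p-value = sum of Bin(14,0.5) probabilities at or below the observed probability = 0.179565.
Step 5: alpha = 0.1. fail to reject H0.

n_eff = 14, pos = 10, neg = 4, p = 0.179565, fail to reject H0.


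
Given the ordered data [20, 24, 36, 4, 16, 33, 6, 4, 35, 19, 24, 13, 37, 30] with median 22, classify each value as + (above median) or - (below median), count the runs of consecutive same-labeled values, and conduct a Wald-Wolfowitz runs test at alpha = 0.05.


Step 1: Compute median = 22; label A = above, B = below.
Labels in order: BAABBABBABABAA  (n_A = 7, n_B = 7)
Step 2: Count runs R = 10.
Step 3: Under H0 (random ordering), E[R] = 2*n_A*n_B/(n_A+n_B) + 1 = 2*7*7/14 + 1 = 8.0000.
        Var[R] = 2*n_A*n_B*(2*n_A*n_B - n_A - n_B) / ((n_A+n_B)^2 * (n_A+n_B-1)) = 8232/2548 = 3.2308.
        SD[R] = 1.7974.
Step 4: Continuity-corrected z = (R - 0.5 - E[R]) / SD[R] = (10 - 0.5 - 8.0000) / 1.7974 = 0.8345.
Step 5: Two-sided p-value via normal approximation = 2*(1 - Phi(|z|)) = 0.403986.
Step 6: alpha = 0.05. fail to reject H0.

R = 10, z = 0.8345, p = 0.403986, fail to reject H0.


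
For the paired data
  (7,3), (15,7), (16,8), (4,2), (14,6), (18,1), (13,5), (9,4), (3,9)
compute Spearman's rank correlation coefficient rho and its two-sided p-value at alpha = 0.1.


Step 1: Rank x and y separately (midranks; no ties here).
rank(x): 7->3, 15->7, 16->8, 4->2, 14->6, 18->9, 13->5, 9->4, 3->1
rank(y): 3->3, 7->7, 8->8, 2->2, 6->6, 1->1, 5->5, 4->4, 9->9
Step 2: d_i = R_x(i) - R_y(i); compute d_i^2.
  (3-3)^2=0, (7-7)^2=0, (8-8)^2=0, (2-2)^2=0, (6-6)^2=0, (9-1)^2=64, (5-5)^2=0, (4-4)^2=0, (1-9)^2=64
sum(d^2) = 128.
Step 3: rho = 1 - 6*128 / (9*(9^2 - 1)) = 1 - 768/720 = -0.066667.
Step 4: Under H0, t = rho * sqrt((n-2)/(1-rho^2)) = -0.1768 ~ t(7).
Step 5: Two-sided p-value from the t-distribution with 7 df = 0.864690.
Step 6: alpha = 0.1. fail to reject H0.

rho = -0.0667, p = 0.864690, fail to reject H0 at alpha = 0.1.


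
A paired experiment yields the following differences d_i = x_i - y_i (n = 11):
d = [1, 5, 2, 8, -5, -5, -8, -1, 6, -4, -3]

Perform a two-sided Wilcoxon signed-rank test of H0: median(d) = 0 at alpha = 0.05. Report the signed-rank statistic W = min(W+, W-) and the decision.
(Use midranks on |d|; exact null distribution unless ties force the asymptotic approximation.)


Step 1: Drop any zero differences (none here) and take |d_i|.
|d| = [1, 5, 2, 8, 5, 5, 8, 1, 6, 4, 3]
Step 2: Midrank |d_i| (ties get averaged ranks).
ranks: |1|->1.5, |5|->7, |2|->3, |8|->10.5, |5|->7, |5|->7, |8|->10.5, |1|->1.5, |6|->9, |4|->5, |3|->4
Step 3: Attach original signs; sum ranks with positive sign and with negative sign.
W+ = 1.5 + 7 + 3 + 10.5 + 9 = 31
W- = 7 + 7 + 10.5 + 1.5 + 5 + 4 = 35
(Check: W+ + W- = 66 should equal n(n+1)/2 = 66.)
Step 4: Test statistic W = min(W+, W-) = 31.
Step 5: Ties in |d|, so use the tie-corrected normal approximation.
        E[W] = n(n+1)/4 = 11*12/4 = 33.
        Tie groups: |d|=1 (t=2), |d|=5 (t=3), |d|=8 (t=2); sum(t^3 - t) = 36.
        Var[W] = n(n+1)(2n+1)/24 - sum(t^3-t)/48 = 3036/24 - 36/48 = 125.75.
        z = (W - E[W]) / sqrt(Var[W]) = (31 - 33) / 11.2138 = -0.1784.
        Two-sided p = 2*Phi(z) = 0.858447.
Step 6: alpha = 0.05. fail to reject H0.

W+ = 31, W- = 35, W = min = 31, p = 0.858447, fail to reject H0.


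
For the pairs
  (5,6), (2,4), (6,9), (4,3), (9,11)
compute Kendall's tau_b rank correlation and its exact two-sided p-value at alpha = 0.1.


Step 1: Enumerate the 10 unordered pairs (i,j) with i<j and classify each by sign(x_j-x_i) * sign(y_j-y_i).
  (1,2):dx=-3,dy=-2->C; (1,3):dx=+1,dy=+3->C; (1,4):dx=-1,dy=-3->C; (1,5):dx=+4,dy=+5->C
  (2,3):dx=+4,dy=+5->C; (2,4):dx=+2,dy=-1->D; (2,5):dx=+7,dy=+7->C; (3,4):dx=-2,dy=-6->C
  (3,5):dx=+3,dy=+2->C; (4,5):dx=+5,dy=+8->C
Step 2: C = 9, D = 1, total pairs = 10.
Step 3: tau = (C - D)/(n(n-1)/2) = (9 - 1)/10 = 0.800000.
Step 4: Exact two-sided p-value (enumerate n! = 120 permutations of y under H0): p = 0.083333.
Step 5: alpha = 0.1. reject H0.

tau_b = 0.8000 (C=9, D=1), p = 0.083333, reject H0.


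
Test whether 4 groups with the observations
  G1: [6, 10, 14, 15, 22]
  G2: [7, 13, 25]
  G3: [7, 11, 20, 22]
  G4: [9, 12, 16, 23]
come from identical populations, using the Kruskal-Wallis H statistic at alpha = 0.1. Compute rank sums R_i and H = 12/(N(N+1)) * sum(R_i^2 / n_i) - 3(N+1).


Step 1: Combine all N = 16 observations and assign midranks.
sorted (value, group, rank): (6,G1,1), (7,G2,2.5), (7,G3,2.5), (9,G4,4), (10,G1,5), (11,G3,6), (12,G4,7), (13,G2,8), (14,G1,9), (15,G1,10), (16,G4,11), (20,G3,12), (22,G1,13.5), (22,G3,13.5), (23,G4,15), (25,G2,16)
Step 2: Sum ranks within each group.
R_1 = 38.5 (n_1 = 5)
R_2 = 26.5 (n_2 = 3)
R_3 = 34 (n_3 = 4)
R_4 = 37 (n_4 = 4)
Step 3: H = 12/(N(N+1)) * sum(R_i^2/n_i) - 3(N+1)
     = 12/(16*17) * (38.5^2/5 + 26.5^2/3 + 34^2/4 + 37^2/4) - 3*17
     = 0.044118 * 1161.78 - 51
     = 0.255147.
Step 4: Ties present; correction factor C = 1 - 12/(16^3 - 16) = 0.997059. Corrected H = 0.255147 / 0.997059 = 0.255900.
Step 5: Under H0, H ~ chi^2(3); p-value = 0.968097.
Step 6: alpha = 0.1. fail to reject H0.

H = 0.2559, df = 3, p = 0.968097, fail to reject H0.


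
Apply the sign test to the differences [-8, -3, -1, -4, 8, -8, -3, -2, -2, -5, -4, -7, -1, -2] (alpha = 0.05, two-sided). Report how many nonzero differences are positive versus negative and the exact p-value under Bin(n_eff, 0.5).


Step 1: Discard zero differences. Original n = 14; n_eff = number of nonzero differences = 14.
Nonzero differences (with sign): -8, -3, -1, -4, +8, -8, -3, -2, -2, -5, -4, -7, -1, -2
Step 2: Count signs: positive = 1, negative = 13.
Step 3: Under H0: P(positive) = 0.5, so the number of positives S ~ Bin(14, 0.5).
Step 4: Two-sided exact p-value = sum of Bin(14,0.5) probabilities at or below the observed probability = 0.001831.
Step 5: alpha = 0.05. reject H0.

n_eff = 14, pos = 1, neg = 13, p = 0.001831, reject H0.


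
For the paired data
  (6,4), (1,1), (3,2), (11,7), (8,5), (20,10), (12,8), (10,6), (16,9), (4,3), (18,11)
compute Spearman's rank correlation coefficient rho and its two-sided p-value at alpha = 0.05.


Step 1: Rank x and y separately (midranks; no ties here).
rank(x): 6->4, 1->1, 3->2, 11->7, 8->5, 20->11, 12->8, 10->6, 16->9, 4->3, 18->10
rank(y): 4->4, 1->1, 2->2, 7->7, 5->5, 10->10, 8->8, 6->6, 9->9, 3->3, 11->11
Step 2: d_i = R_x(i) - R_y(i); compute d_i^2.
  (4-4)^2=0, (1-1)^2=0, (2-2)^2=0, (7-7)^2=0, (5-5)^2=0, (11-10)^2=1, (8-8)^2=0, (6-6)^2=0, (9-9)^2=0, (3-3)^2=0, (10-11)^2=1
sum(d^2) = 2.
Step 3: rho = 1 - 6*2 / (11*(11^2 - 1)) = 1 - 12/1320 = 0.990909.
Step 4: Under H0, t = rho * sqrt((n-2)/(1-rho^2)) = 22.0966 ~ t(9).
Step 5: Two-sided p-value from the t-distribution with 9 df = 0.000000.
Step 6: alpha = 0.05. reject H0.

rho = 0.9909, p = 0.000000, reject H0 at alpha = 0.05.


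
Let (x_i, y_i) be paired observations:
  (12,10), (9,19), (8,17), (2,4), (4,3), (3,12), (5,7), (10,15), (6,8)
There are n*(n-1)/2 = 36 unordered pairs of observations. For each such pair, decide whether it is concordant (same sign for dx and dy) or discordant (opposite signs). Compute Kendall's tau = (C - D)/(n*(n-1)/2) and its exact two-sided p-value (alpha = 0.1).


Step 1: Enumerate the 36 unordered pairs (i,j) with i<j and classify each by sign(x_j-x_i) * sign(y_j-y_i).
  (1,2):dx=-3,dy=+9->D; (1,3):dx=-4,dy=+7->D; (1,4):dx=-10,dy=-6->C; (1,5):dx=-8,dy=-7->C
  (1,6):dx=-9,dy=+2->D; (1,7):dx=-7,dy=-3->C; (1,8):dx=-2,dy=+5->D; (1,9):dx=-6,dy=-2->C
  (2,3):dx=-1,dy=-2->C; (2,4):dx=-7,dy=-15->C; (2,5):dx=-5,dy=-16->C; (2,6):dx=-6,dy=-7->C
  (2,7):dx=-4,dy=-12->C; (2,8):dx=+1,dy=-4->D; (2,9):dx=-3,dy=-11->C; (3,4):dx=-6,dy=-13->C
  (3,5):dx=-4,dy=-14->C; (3,6):dx=-5,dy=-5->C; (3,7):dx=-3,dy=-10->C; (3,8):dx=+2,dy=-2->D
  (3,9):dx=-2,dy=-9->C; (4,5):dx=+2,dy=-1->D; (4,6):dx=+1,dy=+8->C; (4,7):dx=+3,dy=+3->C
  (4,8):dx=+8,dy=+11->C; (4,9):dx=+4,dy=+4->C; (5,6):dx=-1,dy=+9->D; (5,7):dx=+1,dy=+4->C
  (5,8):dx=+6,dy=+12->C; (5,9):dx=+2,dy=+5->C; (6,7):dx=+2,dy=-5->D; (6,8):dx=+7,dy=+3->C
  (6,9):dx=+3,dy=-4->D; (7,8):dx=+5,dy=+8->C; (7,9):dx=+1,dy=+1->C; (8,9):dx=-4,dy=-7->C
Step 2: C = 26, D = 10, total pairs = 36.
Step 3: tau = (C - D)/(n(n-1)/2) = (26 - 10)/36 = 0.444444.
Step 4: Exact two-sided p-value (enumerate n! = 362880 permutations of y under H0): p = 0.119439.
Step 5: alpha = 0.1. fail to reject H0.

tau_b = 0.4444 (C=26, D=10), p = 0.119439, fail to reject H0.


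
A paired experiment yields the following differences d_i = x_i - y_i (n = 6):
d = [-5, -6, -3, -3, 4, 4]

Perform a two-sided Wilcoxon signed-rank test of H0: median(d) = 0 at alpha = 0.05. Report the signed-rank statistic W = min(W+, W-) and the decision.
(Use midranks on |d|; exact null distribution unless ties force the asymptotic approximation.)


Step 1: Drop any zero differences (none here) and take |d_i|.
|d| = [5, 6, 3, 3, 4, 4]
Step 2: Midrank |d_i| (ties get averaged ranks).
ranks: |5|->5, |6|->6, |3|->1.5, |3|->1.5, |4|->3.5, |4|->3.5
Step 3: Attach original signs; sum ranks with positive sign and with negative sign.
W+ = 3.5 + 3.5 = 7
W- = 5 + 6 + 1.5 + 1.5 = 14
(Check: W+ + W- = 21 should equal n(n+1)/2 = 21.)
Step 4: Test statistic W = min(W+, W-) = 7.
Step 5: Ties in |d|, so use the tie-corrected normal approximation.
        E[W] = n(n+1)/4 = 6*7/4 = 10.5.
        Tie groups: |d|=3 (t=2), |d|=4 (t=2); sum(t^3 - t) = 12.
        Var[W] = n(n+1)(2n+1)/24 - sum(t^3-t)/48 = 546/24 - 12/48 = 22.5.
        z = (W - E[W]) / sqrt(Var[W]) = (7 - 10.5) / 4.7434 = -0.7379.
        Two-sided p = 2*Phi(z) = 0.460597.
Step 6: alpha = 0.05. fail to reject H0.

W+ = 7, W- = 14, W = min = 7, p = 0.460597, fail to reject H0.


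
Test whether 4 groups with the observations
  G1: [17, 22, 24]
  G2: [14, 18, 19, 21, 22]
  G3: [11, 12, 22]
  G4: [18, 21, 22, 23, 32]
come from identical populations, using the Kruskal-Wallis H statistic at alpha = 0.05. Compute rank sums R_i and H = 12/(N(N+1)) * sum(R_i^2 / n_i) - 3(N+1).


Step 1: Combine all N = 16 observations and assign midranks.
sorted (value, group, rank): (11,G3,1), (12,G3,2), (14,G2,3), (17,G1,4), (18,G2,5.5), (18,G4,5.5), (19,G2,7), (21,G2,8.5), (21,G4,8.5), (22,G1,11.5), (22,G2,11.5), (22,G3,11.5), (22,G4,11.5), (23,G4,14), (24,G1,15), (32,G4,16)
Step 2: Sum ranks within each group.
R_1 = 30.5 (n_1 = 3)
R_2 = 35.5 (n_2 = 5)
R_3 = 14.5 (n_3 = 3)
R_4 = 55.5 (n_4 = 5)
Step 3: H = 12/(N(N+1)) * sum(R_i^2/n_i) - 3(N+1)
     = 12/(16*17) * (30.5^2/3 + 35.5^2/5 + 14.5^2/3 + 55.5^2/5) - 3*17
     = 0.044118 * 1248.27 - 51
     = 4.070588.
Step 4: Ties present; correction factor C = 1 - 72/(16^3 - 16) = 0.982353. Corrected H = 4.070588 / 0.982353 = 4.143713.
Step 5: Under H0, H ~ chi^2(3); p-value = 0.246358.
Step 6: alpha = 0.05. fail to reject H0.

H = 4.1437, df = 3, p = 0.246358, fail to reject H0.


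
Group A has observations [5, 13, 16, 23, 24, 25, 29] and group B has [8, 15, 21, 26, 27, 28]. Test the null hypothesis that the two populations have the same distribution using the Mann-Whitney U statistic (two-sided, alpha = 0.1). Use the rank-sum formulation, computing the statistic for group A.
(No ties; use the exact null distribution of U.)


Step 1: Combine and sort all 13 observations; assign midranks.
sorted (value, group): (5,X), (8,Y), (13,X), (15,Y), (16,X), (21,Y), (23,X), (24,X), (25,X), (26,Y), (27,Y), (28,Y), (29,X)
ranks: 5->1, 8->2, 13->3, 15->4, 16->5, 21->6, 23->7, 24->8, 25->9, 26->10, 27->11, 28->12, 29->13
Step 2: Rank sum for X: R1 = 1 + 3 + 5 + 7 + 8 + 9 + 13 = 46.
Step 3: U_X = R1 - n1(n1+1)/2 = 46 - 7*8/2 = 46 - 28 = 18.
       U_Y = n1*n2 - U_X = 42 - 18 = 24.
Step 4: No ties, so the exact null distribution of U (based on enumerating the C(13,7) = 1716 equally likely rank assignments) gives the two-sided p-value.
Step 5: p-value = 0.730769; compare to alpha = 0.1. fail to reject H0.

U_X = 18, p = 0.730769, fail to reject H0 at alpha = 0.1.


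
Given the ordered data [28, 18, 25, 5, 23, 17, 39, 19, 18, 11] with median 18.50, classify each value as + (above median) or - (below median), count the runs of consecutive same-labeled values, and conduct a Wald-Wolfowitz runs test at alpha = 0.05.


Step 1: Compute median = 18.50; label A = above, B = below.
Labels in order: ABABABAABB  (n_A = 5, n_B = 5)
Step 2: Count runs R = 8.
Step 3: Under H0 (random ordering), E[R] = 2*n_A*n_B/(n_A+n_B) + 1 = 2*5*5/10 + 1 = 6.0000.
        Var[R] = 2*n_A*n_B*(2*n_A*n_B - n_A - n_B) / ((n_A+n_B)^2 * (n_A+n_B-1)) = 2000/900 = 2.2222.
        SD[R] = 1.4907.
Step 4: Continuity-corrected z = (R - 0.5 - E[R]) / SD[R] = (8 - 0.5 - 6.0000) / 1.4907 = 1.0062.
Step 5: Two-sided p-value via normal approximation = 2*(1 - Phi(|z|)) = 0.314305.
Step 6: alpha = 0.05. fail to reject H0.

R = 8, z = 1.0062, p = 0.314305, fail to reject H0.
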